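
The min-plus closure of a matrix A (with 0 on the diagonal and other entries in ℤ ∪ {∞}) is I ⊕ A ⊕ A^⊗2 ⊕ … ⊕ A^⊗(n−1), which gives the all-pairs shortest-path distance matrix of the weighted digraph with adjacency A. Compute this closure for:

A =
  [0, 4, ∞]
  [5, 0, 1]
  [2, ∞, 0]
Closure =
  [0, 4, 5]
  [3, 0, 1]
  [2, 6, 0]

This is the Floyd-Warshall all-pairs shortest-path computation. For each intermediate vertex k = 0, 1, …, 2, update dist[i][j] ← min(dist[i][j], dist[i][k] + dist[k][j]). The final matrix gives, for each (i, j), the minimum total weight of any directed path from i to j (possibly empty when i = j).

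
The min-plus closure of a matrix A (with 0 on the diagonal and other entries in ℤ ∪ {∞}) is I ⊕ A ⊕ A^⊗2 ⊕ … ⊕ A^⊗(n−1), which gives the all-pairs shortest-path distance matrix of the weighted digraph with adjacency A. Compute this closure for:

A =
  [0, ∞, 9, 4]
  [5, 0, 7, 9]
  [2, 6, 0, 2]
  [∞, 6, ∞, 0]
Closure =
  [0, 10, 9, 4]
  [5, 0, 7, 9]
  [2, 6, 0, 2]
  [11, 6, 13, 0]

This is the Floyd-Warshall all-pairs shortest-path computation. For each intermediate vertex k = 0, 1, …, 3, update dist[i][j] ← min(dist[i][j], dist[i][k] + dist[k][j]). The final matrix gives, for each (i, j), the minimum total weight of any directed path from i to j (possibly empty when i = j).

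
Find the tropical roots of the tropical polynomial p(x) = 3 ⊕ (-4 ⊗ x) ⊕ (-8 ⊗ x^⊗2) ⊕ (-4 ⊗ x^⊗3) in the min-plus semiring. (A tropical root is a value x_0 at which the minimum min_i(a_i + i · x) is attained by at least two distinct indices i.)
Roots: {-4, 4, 7}

Each tropical root is a break point of the lower envelope of the lines y = a_i + i · x (there are 4 lines, with slopes 0, 1, ..., 3). Only the lines that attain the minimum somewhere contribute to roots; other lines are dominated. Here the surviving (envelope) indices are i = 3, i = 2, i = 1, i = 0.
Intersections between consecutive envelope lines give the roots: for adjacent envelope indices i < j the intersection is x = (a_i − a_j) / (j − i). Reading off the sorted break points: {-4, 4, 7}.
Verification: at each break x_0, at least two indices attain the minimum of min_i(a_i + i · x_0).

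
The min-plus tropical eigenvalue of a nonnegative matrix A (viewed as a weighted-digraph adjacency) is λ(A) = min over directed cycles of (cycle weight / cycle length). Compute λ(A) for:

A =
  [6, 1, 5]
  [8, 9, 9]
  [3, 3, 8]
λ(A) = 4

Enumerate directed cycles and compute their means (weight / length). Sample:
  cycle 0 → 0: weight = 6, length = 1, mean = 6/1 ≈ 6.000
  cycle 1 → 1: weight = 9, length = 1, mean = 9/1 ≈ 9.000
  cycle 2 → 2: weight = 8, length = 1, mean = 8/1 ≈ 8.000
  cycle 0 → 1 → 0: weight = 9, length = 2, mean = 9/2 ≈ 4.500
  cycle 0 → 2 → 0: weight = 8, length = 2, mean = 8/2 ≈ 4.000
  cycle 1 → 0 → 1: weight = 9, length = 2, mean = 9/2 ≈ 4.500
Minimum mean = 4.000, attained e.g. along the cycle 0 → 2 → 0 with weight 8 and length 2. So λ(A) = 8/2 = 4.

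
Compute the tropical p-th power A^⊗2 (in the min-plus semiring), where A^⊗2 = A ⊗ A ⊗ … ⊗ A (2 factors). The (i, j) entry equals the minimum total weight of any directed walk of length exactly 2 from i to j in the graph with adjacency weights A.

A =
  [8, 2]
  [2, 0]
A^⊗2 =
  [4, 2]
  [2, 0]

Each entry (A^⊗2)_ij equals the minimum over all length-2 walks i = v_0 → v_1 → … → v_2 = j of Σ_t A[v_t][v_{t+1}]. For example, for (i, j) = (0, 1) we minimise over 2 possible intermediate vertex sequences; the minimum is 2, attained along the walk 0 → 1 → 1.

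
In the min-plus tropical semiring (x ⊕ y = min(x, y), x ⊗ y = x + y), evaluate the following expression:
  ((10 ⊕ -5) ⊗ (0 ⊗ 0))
((10 ⊕ -5) ⊗ (0 ⊗ 0)) = -5

Expand innermost to outermost. Recall ⊕ takes the minimum of its arguments and ⊗ takes their sum. Working out the expression ((10 ⊕ -5) ⊗ (0 ⊗ 0)) gives -5.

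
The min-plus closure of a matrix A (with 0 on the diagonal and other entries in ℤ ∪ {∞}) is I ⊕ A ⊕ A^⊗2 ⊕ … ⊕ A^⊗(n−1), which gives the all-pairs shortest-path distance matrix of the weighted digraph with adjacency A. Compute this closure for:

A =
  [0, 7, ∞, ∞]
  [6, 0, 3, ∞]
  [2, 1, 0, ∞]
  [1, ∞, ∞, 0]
Closure =
  [0, 7, 10, ∞]
  [5, 0, 3, ∞]
  [2, 1, 0, ∞]
  [1, 8, 11, 0]

This is the Floyd-Warshall all-pairs shortest-path computation. For each intermediate vertex k = 0, 1, …, 3, update dist[i][j] ← min(dist[i][j], dist[i][k] + dist[k][j]). The final matrix gives, for each (i, j), the minimum total weight of any directed path from i to j (possibly empty when i = j).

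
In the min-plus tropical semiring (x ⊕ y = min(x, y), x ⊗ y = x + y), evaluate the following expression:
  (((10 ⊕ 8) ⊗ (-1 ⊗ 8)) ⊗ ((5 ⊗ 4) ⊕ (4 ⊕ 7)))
(((10 ⊕ 8) ⊗ (-1 ⊗ 8)) ⊗ ((5 ⊗ 4) ⊕ (4 ⊕ 7))) = 19

Expand innermost to outermost. Recall ⊕ takes the minimum of its arguments and ⊗ takes their sum. Working out the expression (((10 ⊕ 8) ⊗ (-1 ⊗ 8)) ⊗ ((5 ⊗ 4) ⊕ (4 ⊕ 7))) gives 19.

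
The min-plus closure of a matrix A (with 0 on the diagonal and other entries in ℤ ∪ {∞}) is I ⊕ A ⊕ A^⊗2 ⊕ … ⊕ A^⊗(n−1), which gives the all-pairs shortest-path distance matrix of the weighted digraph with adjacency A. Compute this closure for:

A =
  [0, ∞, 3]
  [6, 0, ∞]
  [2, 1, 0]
Closure =
  [0, 4, 3]
  [6, 0, 9]
  [2, 1, 0]

This is the Floyd-Warshall all-pairs shortest-path computation. For each intermediate vertex k = 0, 1, …, 2, update dist[i][j] ← min(dist[i][j], dist[i][k] + dist[k][j]). The final matrix gives, for each (i, j), the minimum total weight of any directed path from i to j (possibly empty when i = j).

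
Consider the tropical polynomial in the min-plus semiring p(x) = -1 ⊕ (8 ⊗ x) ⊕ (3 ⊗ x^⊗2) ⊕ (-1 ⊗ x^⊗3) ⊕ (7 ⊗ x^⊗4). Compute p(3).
p(3) = -1

A tropical monomial a ⊗ x^⊗i evaluates to a + i · x. Evaluating each term at x = 3:
  Term 0 contributes -1 + 0 · 3 = -1
  Term 1 contributes 8 + 1 · 3 = 11
  Term 2 contributes 3 + 2 · 3 = 9
  Term 3 contributes -1 + 3 · 3 = 8
  Term 4 contributes 7 + 4 · 3 = 19
p(3) = ⊕ of these = min[-1, 11, 9, 8, 19] = -1.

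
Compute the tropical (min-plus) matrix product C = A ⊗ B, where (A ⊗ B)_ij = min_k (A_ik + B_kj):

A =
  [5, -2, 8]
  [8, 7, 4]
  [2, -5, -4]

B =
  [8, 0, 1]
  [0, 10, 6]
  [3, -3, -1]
A ⊗ B =
  [-2, 5, 4]
  [7, 1, 3]
  [-5, -7, -5]

Apply the min-plus product entry-by-entry:
  C[0][0] = min over k of (A[0][0] + B[0][0] = 5 + 8 = 13, A[0][1] + B[1][0] = -2 + 0 = -2, A[0][2] + B[2][0] = 8 + 3 = 11) = -2 (attained at k = 1)
  C[0][1] = min over k of (A[0][0] + B[0][1] = 5 + 0 = 5, A[0][1] + B[1][1] = -2 + 10 = 8, A[0][2] + B[2][1] = 8 + -3 = 5) = 5 (attained at k = 0)
  C[0][2] = min over k of (A[0][0] + B[0][2] = 5 + 1 = 6, A[0][1] + B[1][2] = -2 + 6 = 4, A[0][2] + B[2][2] = 8 + -1 = 7) = 4 (attained at k = 1)
  C[1][0] = min over k of (A[1][0] + B[0][0] = 8 + 8 = 16, A[1][1] + B[1][0] = 7 + 0 = 7, A[1][2] + B[2][0] = 4 + 3 = 7) = 7 (attained at k = 1)
  C[1][1] = min over k of (A[1][0] + B[0][1] = 8 + 0 = 8, A[1][1] + B[1][1] = 7 + 10 = 17, A[1][2] + B[2][1] = 4 + -3 = 1) = 1 (attained at k = 2)
  C[1][2] = min over k of (A[1][0] + B[0][2] = 8 + 1 = 9, A[1][1] + B[1][2] = 7 + 6 = 13, A[1][2] + B[2][2] = 4 + -1 = 3) = 3 (attained at k = 2)
  C[2][0] = min over k of (A[2][0] + B[0][0] = 2 + 8 = 10, A[2][1] + B[1][0] = -5 + 0 = -5, A[2][2] + B[2][0] = -4 + 3 = -1) = -5 (attained at k = 1)
  C[2][1] = min over k of (A[2][0] + B[0][1] = 2 + 0 = 2, A[2][1] + B[1][1] = -5 + 10 = 5, A[2][2] + B[2][1] = -4 + -3 = -7) = -7 (attained at k = 2)
  C[2][2] = min over k of (A[2][0] + B[0][2] = 2 + 1 = 3, A[2][1] + B[1][2] = -5 + 6 = 1, A[2][2] + B[2][2] = -4 + -1 = -5) = -5 (attained at k = 2)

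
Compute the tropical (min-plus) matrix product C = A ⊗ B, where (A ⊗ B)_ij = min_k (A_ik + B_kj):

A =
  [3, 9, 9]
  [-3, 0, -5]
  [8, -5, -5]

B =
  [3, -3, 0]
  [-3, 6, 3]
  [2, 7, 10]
A ⊗ B =
  [6, 0, 3]
  [-3, -6, -3]
  [-8, 1, -2]

Apply the min-plus product entry-by-entry:
  C[0][0] = min over k of (A[0][0] + B[0][0] = 3 + 3 = 6, A[0][1] + B[1][0] = 9 + -3 = 6, A[0][2] + B[2][0] = 9 + 2 = 11) = 6 (attained at k = 0)
  C[0][1] = min over k of (A[0][0] + B[0][1] = 3 + -3 = 0, A[0][1] + B[1][1] = 9 + 6 = 15, A[0][2] + B[2][1] = 9 + 7 = 16) = 0 (attained at k = 0)
  C[0][2] = min over k of (A[0][0] + B[0][2] = 3 + 0 = 3, A[0][1] + B[1][2] = 9 + 3 = 12, A[0][2] + B[2][2] = 9 + 10 = 19) = 3 (attained at k = 0)
  C[1][0] = min over k of (A[1][0] + B[0][0] = -3 + 3 = 0, A[1][1] + B[1][0] = 0 + -3 = -3, A[1][2] + B[2][0] = -5 + 2 = -3) = -3 (attained at k = 1)
  C[1][1] = min over k of (A[1][0] + B[0][1] = -3 + -3 = -6, A[1][1] + B[1][1] = 0 + 6 = 6, A[1][2] + B[2][1] = -5 + 7 = 2) = -6 (attained at k = 0)
  C[1][2] = min over k of (A[1][0] + B[0][2] = -3 + 0 = -3, A[1][1] + B[1][2] = 0 + 3 = 3, A[1][2] + B[2][2] = -5 + 10 = 5) = -3 (attained at k = 0)
  C[2][0] = min over k of (A[2][0] + B[0][0] = 8 + 3 = 11, A[2][1] + B[1][0] = -5 + -3 = -8, A[2][2] + B[2][0] = -5 + 2 = -3) = -8 (attained at k = 1)
  C[2][1] = min over k of (A[2][0] + B[0][1] = 8 + -3 = 5, A[2][1] + B[1][1] = -5 + 6 = 1, A[2][2] + B[2][1] = -5 + 7 = 2) = 1 (attained at k = 1)
  C[2][2] = min over k of (A[2][0] + B[0][2] = 8 + 0 = 8, A[2][1] + B[1][2] = -5 + 3 = -2, A[2][2] + B[2][2] = -5 + 10 = 5) = -2 (attained at k = 1)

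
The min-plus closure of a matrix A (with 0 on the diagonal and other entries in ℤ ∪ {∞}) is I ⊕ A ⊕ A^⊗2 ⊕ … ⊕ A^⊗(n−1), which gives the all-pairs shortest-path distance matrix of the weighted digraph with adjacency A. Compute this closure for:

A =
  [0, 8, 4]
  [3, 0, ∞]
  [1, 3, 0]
Closure =
  [0, 7, 4]
  [3, 0, 7]
  [1, 3, 0]

This is the Floyd-Warshall all-pairs shortest-path computation. For each intermediate vertex k = 0, 1, …, 2, update dist[i][j] ← min(dist[i][j], dist[i][k] + dist[k][j]). The final matrix gives, for each (i, j), the minimum total weight of any directed path from i to j (possibly empty when i = j).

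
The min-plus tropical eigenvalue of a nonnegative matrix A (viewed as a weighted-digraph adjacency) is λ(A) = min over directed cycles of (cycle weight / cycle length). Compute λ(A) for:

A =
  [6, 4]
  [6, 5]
λ(A) = 5

Enumerate directed cycles and compute their means (weight / length). Sample:
  cycle 0 → 0: weight = 6, length = 1, mean = 6/1 ≈ 6.000
  cycle 1 → 1: weight = 5, length = 1, mean = 5/1 ≈ 5.000
  cycle 0 → 1 → 0: weight = 10, length = 2, mean = 10/2 ≈ 5.000
  cycle 1 → 0 → 1: weight = 10, length = 2, mean = 10/2 ≈ 5.000
Minimum mean = 5.000, attained e.g. along the cycle 1 → 1 with weight 5 and length 1. So λ(A) = 5/1 = 5.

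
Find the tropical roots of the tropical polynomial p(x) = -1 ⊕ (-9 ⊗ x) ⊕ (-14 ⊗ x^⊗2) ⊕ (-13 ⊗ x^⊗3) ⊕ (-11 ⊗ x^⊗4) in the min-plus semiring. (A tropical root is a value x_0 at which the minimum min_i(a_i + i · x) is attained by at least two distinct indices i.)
Roots: {-2, -1, 5, 8}

Each tropical root is a break point of the lower envelope of the lines y = a_i + i · x (there are 5 lines, with slopes 0, 1, ..., 4). Only the lines that attain the minimum somewhere contribute to roots; other lines are dominated. Here the surviving (envelope) indices are i = 4, i = 3, i = 2, i = 1, i = 0.
Intersections between consecutive envelope lines give the roots: for adjacent envelope indices i < j the intersection is x = (a_i − a_j) / (j − i). Reading off the sorted break points: {-2, -1, 5, 8}.
Verification: at each break x_0, at least two indices attain the minimum of min_i(a_i + i · x_0).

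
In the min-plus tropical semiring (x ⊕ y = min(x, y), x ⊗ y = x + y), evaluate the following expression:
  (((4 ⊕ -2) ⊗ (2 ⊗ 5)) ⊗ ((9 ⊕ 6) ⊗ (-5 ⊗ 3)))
(((4 ⊕ -2) ⊗ (2 ⊗ 5)) ⊗ ((9 ⊕ 6) ⊗ (-5 ⊗ 3))) = 9

Expand innermost to outermost. Recall ⊕ takes the minimum of its arguments and ⊗ takes their sum. Working out the expression (((4 ⊕ -2) ⊗ (2 ⊗ 5)) ⊗ ((9 ⊕ 6) ⊗ (-5 ⊗ 3))) gives 9.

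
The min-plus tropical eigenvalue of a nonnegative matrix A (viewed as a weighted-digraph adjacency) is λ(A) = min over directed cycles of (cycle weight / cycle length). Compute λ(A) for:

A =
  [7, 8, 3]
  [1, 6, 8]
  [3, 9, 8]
λ(A) = 3

Enumerate directed cycles and compute their means (weight / length). Sample:
  cycle 0 → 0: weight = 7, length = 1, mean = 7/1 ≈ 7.000
  cycle 1 → 1: weight = 6, length = 1, mean = 6/1 ≈ 6.000
  cycle 2 → 2: weight = 8, length = 1, mean = 8/1 ≈ 8.000
  cycle 0 → 1 → 0: weight = 9, length = 2, mean = 9/2 ≈ 4.500
  cycle 0 → 2 → 0: weight = 6, length = 2, mean = 6/2 ≈ 3.000
  cycle 1 → 0 → 1: weight = 9, length = 2, mean = 9/2 ≈ 4.500
Minimum mean = 3.000, attained e.g. along the cycle 0 → 2 → 0 with weight 6 and length 2. So λ(A) = 6/2 = 3.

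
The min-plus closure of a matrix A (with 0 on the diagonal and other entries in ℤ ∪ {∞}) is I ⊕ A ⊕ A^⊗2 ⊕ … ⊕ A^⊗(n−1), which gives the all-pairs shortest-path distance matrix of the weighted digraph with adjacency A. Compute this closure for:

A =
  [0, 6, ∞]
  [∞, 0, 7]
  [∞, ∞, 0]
Closure =
  [0, 6, 13]
  [∞, 0, 7]
  [∞, ∞, 0]

This is the Floyd-Warshall all-pairs shortest-path computation. For each intermediate vertex k = 0, 1, …, 2, update dist[i][j] ← min(dist[i][j], dist[i][k] + dist[k][j]). The final matrix gives, for each (i, j), the minimum total weight of any directed path from i to j (possibly empty when i = j).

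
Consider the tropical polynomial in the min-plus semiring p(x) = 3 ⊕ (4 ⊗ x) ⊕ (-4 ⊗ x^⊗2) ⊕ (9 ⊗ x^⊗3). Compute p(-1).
p(-1) = -6

A tropical monomial a ⊗ x^⊗i evaluates to a + i · x. Evaluating each term at x = -1:
  Term 0 contributes 3 + 0 · -1 = 3
  Term 1 contributes 4 + 1 · -1 = 3
  Term 2 contributes -4 + 2 · -1 = -6
  Term 3 contributes 9 + 3 · -1 = 6
p(-1) = ⊕ of these = min[3, 3, -6, 6] = -6.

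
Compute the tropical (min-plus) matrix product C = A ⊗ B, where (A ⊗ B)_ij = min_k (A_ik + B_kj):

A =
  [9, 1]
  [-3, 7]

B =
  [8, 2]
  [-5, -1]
A ⊗ B =
  [-4, 0]
  [2, -1]

Apply the min-plus product entry-by-entry:
  C[0][0] = min over k of (A[0][0] + B[0][0] = 9 + 8 = 17, A[0][1] + B[1][0] = 1 + -5 = -4) = -4 (attained at k = 1)
  C[0][1] = min over k of (A[0][0] + B[0][1] = 9 + 2 = 11, A[0][1] + B[1][1] = 1 + -1 = 0) = 0 (attained at k = 1)
  C[1][0] = min over k of (A[1][0] + B[0][0] = -3 + 8 = 5, A[1][1] + B[1][0] = 7 + -5 = 2) = 2 (attained at k = 1)
  C[1][1] = min over k of (A[1][0] + B[0][1] = -3 + 2 = -1, A[1][1] + B[1][1] = 7 + -1 = 6) = -1 (attained at k = 0)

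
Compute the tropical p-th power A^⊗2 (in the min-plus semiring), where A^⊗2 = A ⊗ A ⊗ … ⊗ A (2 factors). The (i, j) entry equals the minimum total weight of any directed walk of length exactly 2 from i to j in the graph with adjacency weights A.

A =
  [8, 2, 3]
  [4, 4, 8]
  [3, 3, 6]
A^⊗2 =
  [6, 6, 9]
  [8, 6, 7]
  [7, 5, 6]

Each entry (A^⊗2)_ij equals the minimum over all length-2 walks i = v_0 → v_1 → … → v_2 = j of Σ_t A[v_t][v_{t+1}]. For example, for (i, j) = (0, 2) we minimise over 3 possible intermediate vertex sequences; the minimum is 9, attained along the walk 0 → 2 → 2.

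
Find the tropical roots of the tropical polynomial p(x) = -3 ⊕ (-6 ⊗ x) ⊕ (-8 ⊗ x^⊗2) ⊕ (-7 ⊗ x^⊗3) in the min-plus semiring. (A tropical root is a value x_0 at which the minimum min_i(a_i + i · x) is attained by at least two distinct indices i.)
Roots: {-1, 2, 3}

Each tropical root is a break point of the lower envelope of the lines y = a_i + i · x (there are 4 lines, with slopes 0, 1, ..., 3). Only the lines that attain the minimum somewhere contribute to roots; other lines are dominated. Here the surviving (envelope) indices are i = 3, i = 2, i = 1, i = 0.
Intersections between consecutive envelope lines give the roots: for adjacent envelope indices i < j the intersection is x = (a_i − a_j) / (j − i). Reading off the sorted break points: {-1, 2, 3}.
Verification: at each break x_0, at least two indices attain the minimum of min_i(a_i + i · x_0).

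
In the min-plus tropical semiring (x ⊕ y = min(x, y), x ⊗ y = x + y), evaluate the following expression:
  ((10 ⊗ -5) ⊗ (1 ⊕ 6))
((10 ⊗ -5) ⊗ (1 ⊕ 6)) = 6

Expand innermost to outermost. Recall ⊕ takes the minimum of its arguments and ⊗ takes their sum. Working out the expression ((10 ⊗ -5) ⊗ (1 ⊕ 6)) gives 6.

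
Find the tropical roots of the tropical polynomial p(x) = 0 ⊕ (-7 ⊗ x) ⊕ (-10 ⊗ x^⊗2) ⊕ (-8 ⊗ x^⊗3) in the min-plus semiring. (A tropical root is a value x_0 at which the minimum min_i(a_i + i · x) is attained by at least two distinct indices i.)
Roots: {-2, 3, 7}

Each tropical root is a break point of the lower envelope of the lines y = a_i + i · x (there are 4 lines, with slopes 0, 1, ..., 3). Only the lines that attain the minimum somewhere contribute to roots; other lines are dominated. Here the surviving (envelope) indices are i = 3, i = 2, i = 1, i = 0.
Intersections between consecutive envelope lines give the roots: for adjacent envelope indices i < j the intersection is x = (a_i − a_j) / (j − i). Reading off the sorted break points: {-2, 3, 7}.
Verification: at each break x_0, at least two indices attain the minimum of min_i(a_i + i · x_0).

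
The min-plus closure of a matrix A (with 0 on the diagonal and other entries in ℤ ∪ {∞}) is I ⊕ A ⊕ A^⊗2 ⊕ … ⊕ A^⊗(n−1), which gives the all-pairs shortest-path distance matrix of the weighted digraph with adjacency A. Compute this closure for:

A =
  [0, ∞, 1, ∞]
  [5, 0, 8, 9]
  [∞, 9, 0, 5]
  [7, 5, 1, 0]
Closure =
  [0, 10, 1, 6]
  [5, 0, 6, 9]
  [12, 9, 0, 5]
  [7, 5, 1, 0]

This is the Floyd-Warshall all-pairs shortest-path computation. For each intermediate vertex k = 0, 1, …, 3, update dist[i][j] ← min(dist[i][j], dist[i][k] + dist[k][j]). The final matrix gives, for each (i, j), the minimum total weight of any directed path from i to j (possibly empty when i = j).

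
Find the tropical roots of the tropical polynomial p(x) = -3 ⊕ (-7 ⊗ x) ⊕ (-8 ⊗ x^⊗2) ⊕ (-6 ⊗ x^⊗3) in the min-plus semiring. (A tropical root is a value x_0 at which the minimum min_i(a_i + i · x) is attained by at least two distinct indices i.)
Roots: {-2, 1, 4}

Each tropical root is a break point of the lower envelope of the lines y = a_i + i · x (there are 4 lines, with slopes 0, 1, ..., 3). Only the lines that attain the minimum somewhere contribute to roots; other lines are dominated. Here the surviving (envelope) indices are i = 3, i = 2, i = 1, i = 0.
Intersections between consecutive envelope lines give the roots: for adjacent envelope indices i < j the intersection is x = (a_i − a_j) / (j − i). Reading off the sorted break points: {-2, 1, 4}.
Verification: at each break x_0, at least two indices attain the minimum of min_i(a_i + i · x_0).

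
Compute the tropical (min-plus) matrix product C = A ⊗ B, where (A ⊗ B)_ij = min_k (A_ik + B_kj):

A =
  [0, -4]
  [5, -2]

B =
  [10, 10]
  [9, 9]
A ⊗ B =
  [5, 5]
  [7, 7]

Apply the min-plus product entry-by-entry:
  C[0][0] = min over k of (A[0][0] + B[0][0] = 0 + 10 = 10, A[0][1] + B[1][0] = -4 + 9 = 5) = 5 (attained at k = 1)
  C[0][1] = min over k of (A[0][0] + B[0][1] = 0 + 10 = 10, A[0][1] + B[1][1] = -4 + 9 = 5) = 5 (attained at k = 1)
  C[1][0] = min over k of (A[1][0] + B[0][0] = 5 + 10 = 15, A[1][1] + B[1][0] = -2 + 9 = 7) = 7 (attained at k = 1)
  C[1][1] = min over k of (A[1][0] + B[0][1] = 5 + 10 = 15, A[1][1] + B[1][1] = -2 + 9 = 7) = 7 (attained at k = 1)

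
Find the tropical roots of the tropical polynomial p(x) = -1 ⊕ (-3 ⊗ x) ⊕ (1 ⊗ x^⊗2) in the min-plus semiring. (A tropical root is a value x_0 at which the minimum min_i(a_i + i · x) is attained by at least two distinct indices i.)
Roots: {-4, 2}

Each tropical root is a break point of the lower envelope of the lines y = a_i + i · x (there are 3 lines, with slopes 0, 1, ..., 2). Only the lines that attain the minimum somewhere contribute to roots; other lines are dominated. Here the surviving (envelope) indices are i = 2, i = 1, i = 0.
Intersections between consecutive envelope lines give the roots: for adjacent envelope indices i < j the intersection is x = (a_i − a_j) / (j − i). Reading off the sorted break points: {-4, 2}.
Verification: at each break x_0, at least two indices attain the minimum of min_i(a_i + i · x_0).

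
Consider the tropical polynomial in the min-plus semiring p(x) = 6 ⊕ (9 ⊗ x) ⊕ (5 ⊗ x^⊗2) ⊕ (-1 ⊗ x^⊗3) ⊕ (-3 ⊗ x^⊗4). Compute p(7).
p(7) = 6

A tropical monomial a ⊗ x^⊗i evaluates to a + i · x. Evaluating each term at x = 7:
  Term 0 contributes 6 + 0 · 7 = 6
  Term 1 contributes 9 + 1 · 7 = 16
  Term 2 contributes 5 + 2 · 7 = 19
  Term 3 contributes -1 + 3 · 7 = 20
  Term 4 contributes -3 + 4 · 7 = 25
p(7) = ⊕ of these = min[6, 16, 19, 20, 25] = 6.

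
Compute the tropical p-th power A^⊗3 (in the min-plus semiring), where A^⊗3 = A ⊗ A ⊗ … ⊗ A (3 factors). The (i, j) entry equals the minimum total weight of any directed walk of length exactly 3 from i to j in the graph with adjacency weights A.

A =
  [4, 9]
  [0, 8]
A^⊗3 =
  [12, 17]
  [8, 13]

Each entry (A^⊗3)_ij equals the minimum over all length-3 walks i = v_0 → v_1 → … → v_3 = j of Σ_t A[v_t][v_{t+1}]. For example, for (i, j) = (0, 1) we minimise over 4 possible intermediate vertex sequences; the minimum is 17, attained along the walk 0 → 0 → 0 → 1.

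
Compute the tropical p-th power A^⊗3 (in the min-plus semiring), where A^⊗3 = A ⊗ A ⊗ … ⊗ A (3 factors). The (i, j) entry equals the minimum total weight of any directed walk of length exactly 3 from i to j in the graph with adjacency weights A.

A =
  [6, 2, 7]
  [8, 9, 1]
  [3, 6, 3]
A^⊗3 =
  [6, 9, 6]
  [7, 6, 7]
  [9, 8, 6]

Each entry (A^⊗3)_ij equals the minimum over all length-3 walks i = v_0 → v_1 → … → v_3 = j of Σ_t A[v_t][v_{t+1}]. For example, for (i, j) = (0, 2) we minimise over 9 possible intermediate vertex sequences; the minimum is 6, attained along the walk 0 → 1 → 2 → 2.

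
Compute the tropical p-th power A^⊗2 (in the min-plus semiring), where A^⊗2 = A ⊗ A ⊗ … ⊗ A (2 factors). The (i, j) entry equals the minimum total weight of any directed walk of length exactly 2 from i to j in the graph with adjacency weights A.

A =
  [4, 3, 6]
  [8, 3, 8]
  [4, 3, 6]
A^⊗2 =
  [8, 6, 10]
  [11, 6, 11]
  [8, 6, 10]

Each entry (A^⊗2)_ij equals the minimum over all length-2 walks i = v_0 → v_1 → … → v_2 = j of Σ_t A[v_t][v_{t+1}]. For example, for (i, j) = (0, 2) we minimise over 3 possible intermediate vertex sequences; the minimum is 10, attained along the walk 0 → 0 → 2.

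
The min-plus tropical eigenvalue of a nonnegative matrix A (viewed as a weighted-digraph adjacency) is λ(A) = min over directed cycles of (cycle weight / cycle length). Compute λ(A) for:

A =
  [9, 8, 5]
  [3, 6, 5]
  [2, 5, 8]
λ(A) = 7/2

Enumerate directed cycles and compute their means (weight / length). Sample:
  cycle 0 → 0: weight = 9, length = 1, mean = 9/1 ≈ 9.000
  cycle 1 → 1: weight = 6, length = 1, mean = 6/1 ≈ 6.000
  cycle 2 → 2: weight = 8, length = 1, mean = 8/1 ≈ 8.000
  cycle 0 → 1 → 0: weight = 11, length = 2, mean = 11/2 ≈ 5.500
  cycle 0 → 2 → 0: weight = 7, length = 2, mean = 7/2 ≈ 3.500
  cycle 1 → 0 → 1: weight = 11, length = 2, mean = 11/2 ≈ 5.500
Minimum mean = 3.500, attained e.g. along the cycle 0 → 2 → 0 with weight 7 and length 2. So λ(A) = 7/2 = 7/2.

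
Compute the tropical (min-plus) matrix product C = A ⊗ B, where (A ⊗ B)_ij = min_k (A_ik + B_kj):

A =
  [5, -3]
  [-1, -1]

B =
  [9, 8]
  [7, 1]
A ⊗ B =
  [4, -2]
  [6, 0]

Apply the min-plus product entry-by-entry:
  C[0][0] = min over k of (A[0][0] + B[0][0] = 5 + 9 = 14, A[0][1] + B[1][0] = -3 + 7 = 4) = 4 (attained at k = 1)
  C[0][1] = min over k of (A[0][0] + B[0][1] = 5 + 8 = 13, A[0][1] + B[1][1] = -3 + 1 = -2) = -2 (attained at k = 1)
  C[1][0] = min over k of (A[1][0] + B[0][0] = -1 + 9 = 8, A[1][1] + B[1][0] = -1 + 7 = 6) = 6 (attained at k = 1)
  C[1][1] = min over k of (A[1][0] + B[0][1] = -1 + 8 = 7, A[1][1] + B[1][1] = -1 + 1 = 0) = 0 (attained at k = 1)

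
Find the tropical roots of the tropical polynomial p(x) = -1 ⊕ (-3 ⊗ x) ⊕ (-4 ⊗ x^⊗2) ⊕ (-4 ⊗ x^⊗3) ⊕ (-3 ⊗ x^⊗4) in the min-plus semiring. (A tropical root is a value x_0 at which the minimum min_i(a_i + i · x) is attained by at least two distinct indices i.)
Roots: {-1, 0, 1, 2}

Each tropical root is a break point of the lower envelope of the lines y = a_i + i · x (there are 5 lines, with slopes 0, 1, ..., 4). Only the lines that attain the minimum somewhere contribute to roots; other lines are dominated. Here the surviving (envelope) indices are i = 4, i = 3, i = 2, i = 1, i = 0.
Intersections between consecutive envelope lines give the roots: for adjacent envelope indices i < j the intersection is x = (a_i − a_j) / (j − i). Reading off the sorted break points: {-1, 0, 1, 2}.
Verification: at each break x_0, at least two indices attain the minimum of min_i(a_i + i · x_0).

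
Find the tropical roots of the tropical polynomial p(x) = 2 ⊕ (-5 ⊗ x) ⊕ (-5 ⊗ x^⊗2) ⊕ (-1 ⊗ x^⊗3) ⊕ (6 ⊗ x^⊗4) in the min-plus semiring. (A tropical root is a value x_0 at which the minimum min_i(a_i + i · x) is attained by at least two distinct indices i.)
Roots: {-7, -4, 0, 7}

Each tropical root is a break point of the lower envelope of the lines y = a_i + i · x (there are 5 lines, with slopes 0, 1, ..., 4). Only the lines that attain the minimum somewhere contribute to roots; other lines are dominated. Here the surviving (envelope) indices are i = 4, i = 3, i = 2, i = 1, i = 0.
Intersections between consecutive envelope lines give the roots: for adjacent envelope indices i < j the intersection is x = (a_i − a_j) / (j − i). Reading off the sorted break points: {-7, -4, 0, 7}.
Verification: at each break x_0, at least two indices attain the minimum of min_i(a_i + i · x_0).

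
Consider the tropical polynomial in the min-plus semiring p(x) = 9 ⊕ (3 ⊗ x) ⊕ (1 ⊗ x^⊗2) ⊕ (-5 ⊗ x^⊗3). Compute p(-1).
p(-1) = -8

A tropical monomial a ⊗ x^⊗i evaluates to a + i · x. Evaluating each term at x = -1:
  Term 0 contributes 9 + 0 · -1 = 9
  Term 1 contributes 3 + 1 · -1 = 2
  Term 2 contributes 1 + 2 · -1 = -1
  Term 3 contributes -5 + 3 · -1 = -8
p(-1) = ⊕ of these = min[9, 2, -1, -8] = -8.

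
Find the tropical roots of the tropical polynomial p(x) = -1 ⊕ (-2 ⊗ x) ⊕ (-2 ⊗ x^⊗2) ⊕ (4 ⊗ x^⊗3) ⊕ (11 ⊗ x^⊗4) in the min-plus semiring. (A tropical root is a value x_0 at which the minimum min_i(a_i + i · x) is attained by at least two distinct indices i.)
Roots: {-7, -6, 0, 1}

Each tropical root is a break point of the lower envelope of the lines y = a_i + i · x (there are 5 lines, with slopes 0, 1, ..., 4). Only the lines that attain the minimum somewhere contribute to roots; other lines are dominated. Here the surviving (envelope) indices are i = 4, i = 3, i = 2, i = 1, i = 0.
Intersections between consecutive envelope lines give the roots: for adjacent envelope indices i < j the intersection is x = (a_i − a_j) / (j − i). Reading off the sorted break points: {-7, -6, 0, 1}.
Verification: at each break x_0, at least two indices attain the minimum of min_i(a_i + i · x_0).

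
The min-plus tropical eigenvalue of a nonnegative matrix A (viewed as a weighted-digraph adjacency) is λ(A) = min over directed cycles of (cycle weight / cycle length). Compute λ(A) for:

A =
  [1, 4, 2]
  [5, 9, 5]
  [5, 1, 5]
λ(A) = 1

Enumerate directed cycles and compute their means (weight / length). Sample:
  cycle 0 → 0: weight = 1, length = 1, mean = 1/1 ≈ 1.000
  cycle 1 → 1: weight = 9, length = 1, mean = 9/1 ≈ 9.000
  cycle 2 → 2: weight = 5, length = 1, mean = 5/1 ≈ 5.000
  cycle 0 → 1 → 0: weight = 9, length = 2, mean = 9/2 ≈ 4.500
  cycle 0 → 2 → 0: weight = 7, length = 2, mean = 7/2 ≈ 3.500
  cycle 1 → 0 → 1: weight = 9, length = 2, mean = 9/2 ≈ 4.500
Minimum mean = 1.000, attained e.g. along the cycle 0 → 0 with weight 1 and length 1. So λ(A) = 1/1 = 1.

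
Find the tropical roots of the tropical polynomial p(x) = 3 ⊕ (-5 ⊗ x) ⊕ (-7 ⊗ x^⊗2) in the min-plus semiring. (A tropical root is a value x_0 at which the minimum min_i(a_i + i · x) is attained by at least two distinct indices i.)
Roots: {2, 8}

Each tropical root is a break point of the lower envelope of the lines y = a_i + i · x (there are 3 lines, with slopes 0, 1, ..., 2). Only the lines that attain the minimum somewhere contribute to roots; other lines are dominated. Here the surviving (envelope) indices are i = 2, i = 1, i = 0.
Intersections between consecutive envelope lines give the roots: for adjacent envelope indices i < j the intersection is x = (a_i − a_j) / (j − i). Reading off the sorted break points: {2, 8}.
Verification: at each break x_0, at least two indices attain the minimum of min_i(a_i + i · x_0).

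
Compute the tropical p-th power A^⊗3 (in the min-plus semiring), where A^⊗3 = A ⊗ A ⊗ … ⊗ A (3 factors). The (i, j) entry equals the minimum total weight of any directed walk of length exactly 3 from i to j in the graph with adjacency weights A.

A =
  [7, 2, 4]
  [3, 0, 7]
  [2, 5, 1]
A^⊗3 =
  [5, 2, 6]
  [3, 0, 7]
  [4, 4, 3]

Each entry (A^⊗3)_ij equals the minimum over all length-3 walks i = v_0 → v_1 → … → v_3 = j of Σ_t A[v_t][v_{t+1}]. For example, for (i, j) = (0, 2) we minimise over 9 possible intermediate vertex sequences; the minimum is 6, attained along the walk 0 → 2 → 2 → 2.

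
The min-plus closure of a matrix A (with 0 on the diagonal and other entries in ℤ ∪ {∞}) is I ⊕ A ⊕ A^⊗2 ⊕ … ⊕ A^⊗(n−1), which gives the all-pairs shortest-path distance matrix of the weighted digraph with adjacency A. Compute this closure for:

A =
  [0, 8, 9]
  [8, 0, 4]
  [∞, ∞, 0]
Closure =
  [0, 8, 9]
  [8, 0, 4]
  [∞, ∞, 0]

This is the Floyd-Warshall all-pairs shortest-path computation. For each intermediate vertex k = 0, 1, …, 2, update dist[i][j] ← min(dist[i][j], dist[i][k] + dist[k][j]). The final matrix gives, for each (i, j), the minimum total weight of any directed path from i to j (possibly empty when i = j).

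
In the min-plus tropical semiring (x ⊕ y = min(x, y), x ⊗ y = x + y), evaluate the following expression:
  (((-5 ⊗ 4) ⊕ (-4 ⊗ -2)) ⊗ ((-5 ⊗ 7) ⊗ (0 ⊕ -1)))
(((-5 ⊗ 4) ⊕ (-4 ⊗ -2)) ⊗ ((-5 ⊗ 7) ⊗ (0 ⊕ -1))) = -5

Expand innermost to outermost. Recall ⊕ takes the minimum of its arguments and ⊗ takes their sum. Working out the expression (((-5 ⊗ 4) ⊕ (-4 ⊗ -2)) ⊗ ((-5 ⊗ 7) ⊗ (0 ⊕ -1))) gives -5.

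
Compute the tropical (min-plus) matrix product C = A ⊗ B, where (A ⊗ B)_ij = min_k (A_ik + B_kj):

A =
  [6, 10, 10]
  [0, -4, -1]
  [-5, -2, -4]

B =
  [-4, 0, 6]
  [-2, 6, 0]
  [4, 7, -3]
A ⊗ B =
  [2, 6, 7]
  [-6, 0, -4]
  [-9, -5, -7]

Apply the min-plus product entry-by-entry:
  C[0][0] = min over k of (A[0][0] + B[0][0] = 6 + -4 = 2, A[0][1] + B[1][0] = 10 + -2 = 8, A[0][2] + B[2][0] = 10 + 4 = 14) = 2 (attained at k = 0)
  C[0][1] = min over k of (A[0][0] + B[0][1] = 6 + 0 = 6, A[0][1] + B[1][1] = 10 + 6 = 16, A[0][2] + B[2][1] = 10 + 7 = 17) = 6 (attained at k = 0)
  C[0][2] = min over k of (A[0][0] + B[0][2] = 6 + 6 = 12, A[0][1] + B[1][2] = 10 + 0 = 10, A[0][2] + B[2][2] = 10 + -3 = 7) = 7 (attained at k = 2)
  C[1][0] = min over k of (A[1][0] + B[0][0] = 0 + -4 = -4, A[1][1] + B[1][0] = -4 + -2 = -6, A[1][2] + B[2][0] = -1 + 4 = 3) = -6 (attained at k = 1)
  C[1][1] = min over k of (A[1][0] + B[0][1] = 0 + 0 = 0, A[1][1] + B[1][1] = -4 + 6 = 2, A[1][2] + B[2][1] = -1 + 7 = 6) = 0 (attained at k = 0)
  C[1][2] = min over k of (A[1][0] + B[0][2] = 0 + 6 = 6, A[1][1] + B[1][2] = -4 + 0 = -4, A[1][2] + B[2][2] = -1 + -3 = -4) = -4 (attained at k = 1)
  C[2][0] = min over k of (A[2][0] + B[0][0] = -5 + -4 = -9, A[2][1] + B[1][0] = -2 + -2 = -4, A[2][2] + B[2][0] = -4 + 4 = 0) = -9 (attained at k = 0)
  C[2][1] = min over k of (A[2][0] + B[0][1] = -5 + 0 = -5, A[2][1] + B[1][1] = -2 + 6 = 4, A[2][2] + B[2][1] = -4 + 7 = 3) = -5 (attained at k = 0)
  C[2][2] = min over k of (A[2][0] + B[0][2] = -5 + 6 = 1, A[2][1] + B[1][2] = -2 + 0 = -2, A[2][2] + B[2][2] = -4 + -3 = -7) = -7 (attained at k = 2)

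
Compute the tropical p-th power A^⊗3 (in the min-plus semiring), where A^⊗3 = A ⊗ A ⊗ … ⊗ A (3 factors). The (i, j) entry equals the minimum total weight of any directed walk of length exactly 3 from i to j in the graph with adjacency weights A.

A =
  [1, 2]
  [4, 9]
A^⊗3 =
  [3, 4]
  [6, 7]

Each entry (A^⊗3)_ij equals the minimum over all length-3 walks i = v_0 → v_1 → … → v_3 = j of Σ_t A[v_t][v_{t+1}]. For example, for (i, j) = (0, 1) we minimise over 4 possible intermediate vertex sequences; the minimum is 4, attained along the walk 0 → 0 → 0 → 1.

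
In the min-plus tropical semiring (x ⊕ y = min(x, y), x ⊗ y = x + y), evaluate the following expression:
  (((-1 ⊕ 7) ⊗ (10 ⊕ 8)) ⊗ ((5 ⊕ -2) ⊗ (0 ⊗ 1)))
(((-1 ⊕ 7) ⊗ (10 ⊕ 8)) ⊗ ((5 ⊕ -2) ⊗ (0 ⊗ 1))) = 6

Expand innermost to outermost. Recall ⊕ takes the minimum of its arguments and ⊗ takes their sum. Working out the expression (((-1 ⊕ 7) ⊗ (10 ⊕ 8)) ⊗ ((5 ⊕ -2) ⊗ (0 ⊗ 1))) gives 6.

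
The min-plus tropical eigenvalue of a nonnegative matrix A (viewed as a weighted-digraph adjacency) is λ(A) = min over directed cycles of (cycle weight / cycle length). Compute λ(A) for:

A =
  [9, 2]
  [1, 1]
λ(A) = 1

Enumerate directed cycles and compute their means (weight / length). Sample:
  cycle 0 → 0: weight = 9, length = 1, mean = 9/1 ≈ 9.000
  cycle 1 → 1: weight = 1, length = 1, mean = 1/1 ≈ 1.000
  cycle 0 → 1 → 0: weight = 3, length = 2, mean = 3/2 ≈ 1.500
  cycle 1 → 0 → 1: weight = 3, length = 2, mean = 3/2 ≈ 1.500
Minimum mean = 1.000, attained e.g. along the cycle 1 → 1 with weight 1 and length 1. So λ(A) = 1/1 = 1.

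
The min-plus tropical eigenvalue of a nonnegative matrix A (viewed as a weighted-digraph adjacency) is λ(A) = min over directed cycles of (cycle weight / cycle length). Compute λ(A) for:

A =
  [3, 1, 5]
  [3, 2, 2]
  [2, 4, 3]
λ(A) = 5/3

Enumerate directed cycles and compute their means (weight / length). Sample:
  cycle 0 → 0: weight = 3, length = 1, mean = 3/1 ≈ 3.000
  cycle 1 → 1: weight = 2, length = 1, mean = 2/1 ≈ 2.000
  cycle 2 → 2: weight = 3, length = 1, mean = 3/1 ≈ 3.000
  cycle 0 → 1 → 0: weight = 4, length = 2, mean = 4/2 ≈ 2.000
  cycle 0 → 2 → 0: weight = 7, length = 2, mean = 7/2 ≈ 3.500
  cycle 1 → 0 → 1: weight = 4, length = 2, mean = 4/2 ≈ 2.000
Minimum mean = 1.667, attained e.g. along the cycle 0 → 1 → 2 → 0 with weight 5 and length 3. So λ(A) = 5/3 = 5/3.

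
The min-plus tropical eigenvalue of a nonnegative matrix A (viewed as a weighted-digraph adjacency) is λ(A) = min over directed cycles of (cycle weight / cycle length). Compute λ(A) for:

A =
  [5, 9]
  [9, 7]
λ(A) = 5

Enumerate directed cycles and compute their means (weight / length). Sample:
  cycle 0 → 0: weight = 5, length = 1, mean = 5/1 ≈ 5.000
  cycle 1 → 1: weight = 7, length = 1, mean = 7/1 ≈ 7.000
  cycle 0 → 1 → 0: weight = 18, length = 2, mean = 18/2 ≈ 9.000
  cycle 1 → 0 → 1: weight = 18, length = 2, mean = 18/2 ≈ 9.000
Minimum mean = 5.000, attained e.g. along the cycle 0 → 0 with weight 5 and length 1. So λ(A) = 5/1 = 5.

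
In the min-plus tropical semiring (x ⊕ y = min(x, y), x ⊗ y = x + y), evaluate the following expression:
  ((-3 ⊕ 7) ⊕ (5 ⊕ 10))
((-3 ⊕ 7) ⊕ (5 ⊕ 10)) = -3

Expand innermost to outermost. Recall ⊕ takes the minimum of its arguments and ⊗ takes their sum. Working out the expression ((-3 ⊕ 7) ⊕ (5 ⊕ 10)) gives -3.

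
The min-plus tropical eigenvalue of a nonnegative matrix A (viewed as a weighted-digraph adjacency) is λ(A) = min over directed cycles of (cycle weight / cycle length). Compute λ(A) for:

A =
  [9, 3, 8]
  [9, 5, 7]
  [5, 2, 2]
λ(A) = 2

Enumerate directed cycles and compute their means (weight / length). Sample:
  cycle 0 → 0: weight = 9, length = 1, mean = 9/1 ≈ 9.000
  cycle 1 → 1: weight = 5, length = 1, mean = 5/1 ≈ 5.000
  cycle 2 → 2: weight = 2, length = 1, mean = 2/1 ≈ 2.000
  cycle 0 → 1 → 0: weight = 12, length = 2, mean = 12/2 ≈ 6.000
  cycle 0 → 2 → 0: weight = 13, length = 2, mean = 13/2 ≈ 6.500
  cycle 1 → 0 → 1: weight = 12, length = 2, mean = 12/2 ≈ 6.000
Minimum mean = 2.000, attained e.g. along the cycle 2 → 2 with weight 2 and length 1. So λ(A) = 2/1 = 2.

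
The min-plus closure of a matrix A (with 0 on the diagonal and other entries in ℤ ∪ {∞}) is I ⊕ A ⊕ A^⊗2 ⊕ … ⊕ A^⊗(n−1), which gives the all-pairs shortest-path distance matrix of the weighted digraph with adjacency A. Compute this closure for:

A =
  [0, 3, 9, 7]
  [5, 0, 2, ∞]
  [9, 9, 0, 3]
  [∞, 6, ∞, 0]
Closure =
  [0, 3, 5, 7]
  [5, 0, 2, 5]
  [9, 9, 0, 3]
  [11, 6, 8, 0]

This is the Floyd-Warshall all-pairs shortest-path computation. For each intermediate vertex k = 0, 1, …, 3, update dist[i][j] ← min(dist[i][j], dist[i][k] + dist[k][j]). The final matrix gives, for each (i, j), the minimum total weight of any directed path from i to j (possibly empty when i = j).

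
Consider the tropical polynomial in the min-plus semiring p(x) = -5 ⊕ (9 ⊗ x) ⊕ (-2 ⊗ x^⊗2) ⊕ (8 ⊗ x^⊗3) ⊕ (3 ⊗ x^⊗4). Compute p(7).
p(7) = -5

A tropical monomial a ⊗ x^⊗i evaluates to a + i · x. Evaluating each term at x = 7:
  Term 0 contributes -5 + 0 · 7 = -5
  Term 1 contributes 9 + 1 · 7 = 16
  Term 2 contributes -2 + 2 · 7 = 12
  Term 3 contributes 8 + 3 · 7 = 29
  Term 4 contributes 3 + 4 · 7 = 31
p(7) = ⊕ of these = min[-5, 16, 12, 29, 31] = -5.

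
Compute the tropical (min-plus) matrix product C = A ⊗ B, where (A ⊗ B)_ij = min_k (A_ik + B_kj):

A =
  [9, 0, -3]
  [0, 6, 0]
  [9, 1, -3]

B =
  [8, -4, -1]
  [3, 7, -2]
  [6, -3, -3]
A ⊗ B =
  [3, -6, -6]
  [6, -4, -3]
  [3, -6, -6]

Apply the min-plus product entry-by-entry:
  C[0][0] = min over k of (A[0][0] + B[0][0] = 9 + 8 = 17, A[0][1] + B[1][0] = 0 + 3 = 3, A[0][2] + B[2][0] = -3 + 6 = 3) = 3 (attained at k = 1)
  C[0][1] = min over k of (A[0][0] + B[0][1] = 9 + -4 = 5, A[0][1] + B[1][1] = 0 + 7 = 7, A[0][2] + B[2][1] = -3 + -3 = -6) = -6 (attained at k = 2)
  C[0][2] = min over k of (A[0][0] + B[0][2] = 9 + -1 = 8, A[0][1] + B[1][2] = 0 + -2 = -2, A[0][2] + B[2][2] = -3 + -3 = -6) = -6 (attained at k = 2)
  C[1][0] = min over k of (A[1][0] + B[0][0] = 0 + 8 = 8, A[1][1] + B[1][0] = 6 + 3 = 9, A[1][2] + B[2][0] = 0 + 6 = 6) = 6 (attained at k = 2)
  C[1][1] = min over k of (A[1][0] + B[0][1] = 0 + -4 = -4, A[1][1] + B[1][1] = 6 + 7 = 13, A[1][2] + B[2][1] = 0 + -3 = -3) = -4 (attained at k = 0)
  C[1][2] = min over k of (A[1][0] + B[0][2] = 0 + -1 = -1, A[1][1] + B[1][2] = 6 + -2 = 4, A[1][2] + B[2][2] = 0 + -3 = -3) = -3 (attained at k = 2)
  C[2][0] = min over k of (A[2][0] + B[0][0] = 9 + 8 = 17, A[2][1] + B[1][0] = 1 + 3 = 4, A[2][2] + B[2][0] = -3 + 6 = 3) = 3 (attained at k = 2)
  C[2][1] = min over k of (A[2][0] + B[0][1] = 9 + -4 = 5, A[2][1] + B[1][1] = 1 + 7 = 8, A[2][2] + B[2][1] = -3 + -3 = -6) = -6 (attained at k = 2)
  C[2][2] = min over k of (A[2][0] + B[0][2] = 9 + -1 = 8, A[2][1] + B[1][2] = 1 + -2 = -1, A[2][2] + B[2][2] = -3 + -3 = -6) = -6 (attained at k = 2)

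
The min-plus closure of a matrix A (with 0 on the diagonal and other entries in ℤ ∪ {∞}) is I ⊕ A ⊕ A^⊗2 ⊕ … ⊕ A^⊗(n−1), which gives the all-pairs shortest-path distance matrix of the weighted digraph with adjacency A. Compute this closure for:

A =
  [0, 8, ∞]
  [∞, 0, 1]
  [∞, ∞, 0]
Closure =
  [0, 8, 9]
  [∞, 0, 1]
  [∞, ∞, 0]

This is the Floyd-Warshall all-pairs shortest-path computation. For each intermediate vertex k = 0, 1, …, 2, update dist[i][j] ← min(dist[i][j], dist[i][k] + dist[k][j]). The final matrix gives, for each (i, j), the minimum total weight of any directed path from i to j (possibly empty when i = j).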